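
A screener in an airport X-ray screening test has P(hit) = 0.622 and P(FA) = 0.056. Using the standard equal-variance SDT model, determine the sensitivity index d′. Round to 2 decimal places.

Φ⁻¹(H) = 0.311
Φ⁻¹(FA) = -1.589
d' = z(H) − z(FA) = 0.311 − (-1.589) = 1.900

d′ = 1.90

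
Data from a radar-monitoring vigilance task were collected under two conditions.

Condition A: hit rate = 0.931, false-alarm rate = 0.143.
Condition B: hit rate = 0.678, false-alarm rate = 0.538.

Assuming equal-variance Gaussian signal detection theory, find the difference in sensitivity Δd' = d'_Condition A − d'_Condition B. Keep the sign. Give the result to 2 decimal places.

Condition A: z(0.931) = 1.483, z(0.143) = -1.067, d' = 2.550
Condition B: z(0.678) = 0.462, z(0.538) = 0.095, d' = 0.367
Δd' = d'_Condition A − d'_Condition B = 2.550 − 0.367 = 2.183
Condition A has the higher sensitivity.

Δd' = 2.18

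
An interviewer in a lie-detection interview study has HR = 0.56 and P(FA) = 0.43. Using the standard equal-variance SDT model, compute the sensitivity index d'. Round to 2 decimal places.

z(H) = 0.1510
z(FA) = -0.1764
d' = z(H) − z(FA) = 0.1510 − (-0.1764) = 0.3274

d' = 0.33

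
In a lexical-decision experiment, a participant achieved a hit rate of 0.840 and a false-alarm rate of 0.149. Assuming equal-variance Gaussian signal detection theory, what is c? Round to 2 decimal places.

Φ⁻¹(H) = 0.994
Φ⁻¹(FA) = -1.041
c = −½·[z(H) + z(FA)] = −0.5 × (0.994 + (-1.041)) = 0.0235
c > 0: the participant has a conservative response bias.

c = 0.02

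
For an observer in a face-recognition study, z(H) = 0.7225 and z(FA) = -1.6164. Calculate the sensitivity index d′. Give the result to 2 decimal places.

d' = z(H) − z(FA) = 0.7225 − (-1.6164) = 2.3389

d′ = 2.34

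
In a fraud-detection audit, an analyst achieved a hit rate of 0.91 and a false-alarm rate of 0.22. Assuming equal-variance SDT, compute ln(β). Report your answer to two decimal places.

ln β = -0.60

z(H) = 1.341
z(FA) = -0.772
ln β = −½·[z(H)² − z(FA)²] = −0.5 × (1.798 − 0.596) = -0.601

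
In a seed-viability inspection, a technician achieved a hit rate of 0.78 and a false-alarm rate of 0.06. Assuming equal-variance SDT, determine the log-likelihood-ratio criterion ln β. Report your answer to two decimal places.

Φ⁻¹(H) = Φ⁻¹(0.78) = 0.772
Φ⁻¹(FA) = Φ⁻¹(0.06) = -1.555
ln β = −½·[z(H)² − z(FA)²] = −0.5 × (0.596 − 2.418) = 0.911

ln β = 0.91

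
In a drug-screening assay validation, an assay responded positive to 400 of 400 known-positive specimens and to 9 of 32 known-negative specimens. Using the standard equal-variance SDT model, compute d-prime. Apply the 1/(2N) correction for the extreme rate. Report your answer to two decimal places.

The hit rate is 400/400 = 1, so apply the 1/(2N) correction: H → 1 − 1/(2·400) = 0.99875.
z(H) = z(0.99875) = 3.023
z(FA) = z(0.28125) = -0.579
d' = 3.023 − (-0.579) = 3.602

d-prime = 3.60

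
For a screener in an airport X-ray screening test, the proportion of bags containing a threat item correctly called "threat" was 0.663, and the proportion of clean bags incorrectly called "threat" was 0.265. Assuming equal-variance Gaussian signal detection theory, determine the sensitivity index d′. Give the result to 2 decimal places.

d′ = 1.05

z(H) = 0.421
z(FA) = -0.628
d' = z(H) − z(FA) = 0.421 − (-0.628) = 1.049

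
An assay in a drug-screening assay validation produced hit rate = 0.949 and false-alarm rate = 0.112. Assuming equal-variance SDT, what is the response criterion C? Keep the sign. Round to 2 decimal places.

z(H) = 1.635
z(FA) = -1.216
c = −½·[z(H) + z(FA)] = −0.5 × (1.635 + (-1.216)) = -0.2095

C = -0.21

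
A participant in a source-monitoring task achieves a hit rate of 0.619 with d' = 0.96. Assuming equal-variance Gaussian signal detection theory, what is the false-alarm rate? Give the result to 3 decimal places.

z(hit rate) = z(0.619) = 0.3029
z(FA) = z(H) − d' = 0.3029 − 0.96 = -0.6571
false-alarm rate = Φ(-0.6571) = 0.2556

false-alarm rate = 0.256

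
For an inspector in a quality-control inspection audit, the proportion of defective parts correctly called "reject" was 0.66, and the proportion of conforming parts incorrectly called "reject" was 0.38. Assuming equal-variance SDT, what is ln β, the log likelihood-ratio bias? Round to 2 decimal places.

z(0.66) = 0.412, z(0.38) = -0.305
ln β = −½·[z(H)² − z(FA)²] = −0.5 × (0.170 − 0.093) = -0.0385

ln β = -0.04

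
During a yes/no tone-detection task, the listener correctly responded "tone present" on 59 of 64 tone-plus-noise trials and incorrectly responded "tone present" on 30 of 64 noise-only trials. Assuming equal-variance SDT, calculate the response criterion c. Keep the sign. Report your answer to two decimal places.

c = -0.67

H = 59/64 = 0.9219
FA = 30/64 = 0.4688
z(H) = z(0.9219) = 1.418
z(FA) = z(0.4688) = -0.078
c = −½·[z(H) + z(FA)] = −0.5 × (1.418 + (-0.078)) = -0.670
c < 0: the listener has a liberal response bias.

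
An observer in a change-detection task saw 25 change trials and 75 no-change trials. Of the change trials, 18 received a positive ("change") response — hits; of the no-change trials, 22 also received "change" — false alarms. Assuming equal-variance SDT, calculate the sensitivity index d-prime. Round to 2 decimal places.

d-prime = 1.13

H = 18/25 = 0.7200
FA = 22/75 = 0.2933
Φ⁻¹(H) = Φ⁻¹(0.7200) = 0.583
Φ⁻¹(FA) = Φ⁻¹(0.2933) = -0.544
d' = z(H) − z(FA) = 0.583 − (-0.544) = 1.127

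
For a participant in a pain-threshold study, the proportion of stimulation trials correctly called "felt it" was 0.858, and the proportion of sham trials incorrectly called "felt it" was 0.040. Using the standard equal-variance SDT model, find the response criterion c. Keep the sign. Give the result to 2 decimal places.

c = 0.34

Φ⁻¹(H) = 1.0714
Φ⁻¹(FA) = -1.7507
c = −½·[z(H) + z(FA)] = −0.5 × (1.0714 + (-1.7507)) = 0.33965
c > 0: the participant has a conservative response bias.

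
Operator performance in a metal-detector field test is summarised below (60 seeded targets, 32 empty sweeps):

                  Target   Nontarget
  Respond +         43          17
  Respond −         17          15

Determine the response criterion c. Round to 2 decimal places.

H = 43/60 = 0.7167
FA = 17/32 = 0.5312
z(H) = z(0.7167) = 0.573
z(FA) = z(0.5312) = 0.078
c = −½·[z(H) + z(FA)] = −0.5 × (0.573 + 0.078) = -0.3255
c < 0: the operator has a liberal response bias.

c = -0.33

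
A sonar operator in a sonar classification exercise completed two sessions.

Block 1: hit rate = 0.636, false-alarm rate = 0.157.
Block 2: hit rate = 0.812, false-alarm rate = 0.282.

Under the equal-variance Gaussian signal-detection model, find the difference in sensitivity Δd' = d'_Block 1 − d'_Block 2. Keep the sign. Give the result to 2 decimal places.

Δd' = -0.11

Block 1: z(0.636) = 0.348, z(0.157) = -1.007, d' = 1.355
Block 2: z(0.812) = 0.885, z(0.282) = -0.577, d' = 1.462
Δd' = d'_Block 1 − d'_Block 2 = 1.355 − 1.462 = -0.107
Block 2 has the higher sensitivity.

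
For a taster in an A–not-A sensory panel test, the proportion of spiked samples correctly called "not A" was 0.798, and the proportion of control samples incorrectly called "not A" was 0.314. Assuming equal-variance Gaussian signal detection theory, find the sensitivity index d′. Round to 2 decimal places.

d′ = 1.32

z(0.798) = 0.834, z(0.314) = -0.485
d' = z(H) − z(FA) = 0.834 − (-0.485) = 1.319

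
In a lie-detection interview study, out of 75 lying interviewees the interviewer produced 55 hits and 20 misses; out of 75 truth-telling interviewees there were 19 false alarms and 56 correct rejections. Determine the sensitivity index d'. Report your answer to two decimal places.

d' = 1.29

H = 55/75 = 0.7333
FA = 19/75 = 0.2533
z(0.7333) = 0.623, z(0.2533) = -0.664
d' = z(H) − z(FA) = 0.623 − (-0.664) = 1.287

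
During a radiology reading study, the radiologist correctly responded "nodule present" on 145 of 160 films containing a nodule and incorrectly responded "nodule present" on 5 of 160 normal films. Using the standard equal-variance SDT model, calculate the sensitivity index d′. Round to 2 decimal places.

H = 145/160 = 0.9062
FA = 5/160 = 0.0312
z(H) = 1.318
z(FA) = -1.863
d' = z(H) − z(FA) = 1.318 − (-1.863) = 3.181

d′ = 3.18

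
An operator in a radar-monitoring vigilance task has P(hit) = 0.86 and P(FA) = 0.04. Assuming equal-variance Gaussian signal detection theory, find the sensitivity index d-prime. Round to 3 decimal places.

d-prime = 2.831

z(0.86) = 1.0803, z(0.04) = -1.7507
d' = z(H) − z(FA) = 1.0803 − (-1.7507) = 2.8310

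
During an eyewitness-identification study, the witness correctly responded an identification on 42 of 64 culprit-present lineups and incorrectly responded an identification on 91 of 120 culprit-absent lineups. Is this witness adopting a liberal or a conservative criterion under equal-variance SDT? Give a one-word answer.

liberal

z(H) = 0.402, z(FA) = 0.701
c = −½·(z(H) + z(FA)) = -0.5515
c < 0 → liberal criterion (biased toward responding “yes”).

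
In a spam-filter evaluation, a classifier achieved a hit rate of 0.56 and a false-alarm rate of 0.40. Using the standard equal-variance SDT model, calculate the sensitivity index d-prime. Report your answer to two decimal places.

d-prime = 0.40

z(0.56) = 0.151, z(0.40) = -0.253
d' = z(H) − z(FA) = 0.151 − (-0.253) = 0.404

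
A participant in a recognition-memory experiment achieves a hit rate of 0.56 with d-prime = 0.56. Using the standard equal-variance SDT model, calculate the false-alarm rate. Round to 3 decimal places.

z(hit rate) = z(0.56) = 0.1510
z(FA) = z(H) − d' = 0.1510 − 0.56 = -0.4090
false-alarm rate = Φ(-0.4090) = 0.3413

false-alarm rate = 0.341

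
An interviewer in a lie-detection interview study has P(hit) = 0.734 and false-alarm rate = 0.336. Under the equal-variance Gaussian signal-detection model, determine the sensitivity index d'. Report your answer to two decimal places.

d' = 1.05

z(0.734) = 0.625, z(0.336) = -0.423
d' = z(H) − z(FA) = 0.625 − (-0.423) = 1.048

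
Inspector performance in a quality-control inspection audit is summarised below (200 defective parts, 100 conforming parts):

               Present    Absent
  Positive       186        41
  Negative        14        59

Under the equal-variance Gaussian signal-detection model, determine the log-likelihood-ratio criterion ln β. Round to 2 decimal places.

ln β = -1.06

H = 186/200 = 0.9300
FA = 41/100 = 0.4100
z(H) = 1.476
z(FA) = -0.228
ln β = −½·[z(H)² − z(FA)²] = −0.5 × (2.179 − 0.052) = -1.0635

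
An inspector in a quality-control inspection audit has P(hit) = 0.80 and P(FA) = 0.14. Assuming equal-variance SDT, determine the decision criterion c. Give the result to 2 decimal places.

c = 0.12

z(H) = 0.842
z(FA) = -1.080
c = −½·[z(H) + z(FA)] = −0.5 × (0.842 + (-1.080)) = 0.119
c > 0: the inspector has a conservative response bias.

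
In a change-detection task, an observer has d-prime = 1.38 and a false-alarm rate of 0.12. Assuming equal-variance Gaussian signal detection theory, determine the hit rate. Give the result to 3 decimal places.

hit rate = 0.581

z(false-alarm rate) = z(0.12) = -1.1750
z(H) = z(FA) + d' = -1.1750 + 1.38 = 0.2050
hit rate = Φ(0.2050) = 0.5812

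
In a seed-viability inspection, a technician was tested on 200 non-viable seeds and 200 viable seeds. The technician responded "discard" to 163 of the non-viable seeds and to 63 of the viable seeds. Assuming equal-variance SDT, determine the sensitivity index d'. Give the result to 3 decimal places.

d' = 1.378

H = 163/200 = 0.8150
FA = 63/200 = 0.3150
z(H) = z(0.8150) = 0.8965
z(FA) = z(0.3150) = -0.4817
d' = z(H) − z(FA) = 0.8965 − (-0.4817) = 1.3782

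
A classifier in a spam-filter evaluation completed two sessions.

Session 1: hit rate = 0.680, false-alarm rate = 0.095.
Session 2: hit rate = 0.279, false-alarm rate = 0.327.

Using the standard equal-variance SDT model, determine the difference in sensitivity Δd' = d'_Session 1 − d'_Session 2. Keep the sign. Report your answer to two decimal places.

Session 1: z(0.680) = 0.468, z(0.095) = -1.311, d' = 1.779
Session 2: z(0.279) = -0.586, z(0.327) = -0.448, d' = -0.138
Δd' = d'_Session 1 − d'_Session 2 = 1.779 − (-0.138) = 1.917
Session 1 has the higher sensitivity.

Δd' = 1.92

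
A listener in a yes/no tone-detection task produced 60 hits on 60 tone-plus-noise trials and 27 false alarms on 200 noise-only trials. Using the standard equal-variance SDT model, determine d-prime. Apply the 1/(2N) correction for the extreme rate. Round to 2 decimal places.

d-prime = 3.50

The hit rate is 60/60 = 1, so apply the 1/(2N) correction: H → 1 − 1/(2·60) = 0.99167.
z(H) = z(0.99167) = 2.394
z(FA) = z(0.13500) = -1.103
d' = 2.394 − (-1.103) = 3.497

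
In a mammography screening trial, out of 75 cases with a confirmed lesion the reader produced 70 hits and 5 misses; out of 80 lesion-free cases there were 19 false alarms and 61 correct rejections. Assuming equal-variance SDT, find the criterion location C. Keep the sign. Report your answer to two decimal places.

C = -0.39

H = 70/75 = 0.9333
FA = 19/80 = 0.2375
z(H) = z(0.9333) = 1.501
z(FA) = z(0.2375) = -0.714
c = −½·[z(H) + z(FA)] = −0.5 × (1.501 + (-0.714)) = -0.3935
c < 0: the reader has a liberal response bias.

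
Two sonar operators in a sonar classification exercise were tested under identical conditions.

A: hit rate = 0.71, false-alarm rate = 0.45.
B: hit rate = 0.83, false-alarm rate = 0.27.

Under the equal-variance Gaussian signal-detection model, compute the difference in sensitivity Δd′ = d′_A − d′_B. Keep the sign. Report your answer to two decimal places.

Δd′ = -0.89

A: z(0.71) = 0.553, z(0.45) = -0.126, d' = 0.679
B: z(0.83) = 0.954, z(0.27) = -0.613, d' = 1.567
Δd' = d'_A − d'_B = 0.679 − 1.567 = -0.888
B has the higher sensitivity.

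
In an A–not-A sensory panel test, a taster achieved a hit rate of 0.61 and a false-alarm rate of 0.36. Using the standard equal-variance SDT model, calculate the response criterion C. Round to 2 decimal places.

C = 0.04

z(H) = z(0.61) = 0.2793
z(FA) = z(0.36) = -0.3585
c = −½·[z(H) + z(FA)] = −0.5 × (0.2793 + (-0.3585)) = 0.0396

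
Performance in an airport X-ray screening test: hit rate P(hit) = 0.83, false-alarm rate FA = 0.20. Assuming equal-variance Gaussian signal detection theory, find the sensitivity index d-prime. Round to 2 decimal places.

z(0.83) = 0.9542, z(0.20) = -0.8416
d' = z(H) − z(FA) = 0.9542 − (-0.8416) = 1.7958

d-prime = 1.80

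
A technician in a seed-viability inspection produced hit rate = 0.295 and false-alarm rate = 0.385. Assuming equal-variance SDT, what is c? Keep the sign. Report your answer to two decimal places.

c = 0.42

Φ⁻¹(0.295) = -0.539, Φ⁻¹(0.385) = -0.292
c = −½·[z(H) + z(FA)] = −0.5 × (-0.539 + (-0.292)) = 0.4155
c > 0: the technician has a conservative response bias.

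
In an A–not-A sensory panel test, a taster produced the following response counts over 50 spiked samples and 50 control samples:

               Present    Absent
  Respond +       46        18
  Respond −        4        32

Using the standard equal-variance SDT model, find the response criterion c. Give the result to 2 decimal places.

c = -0.52

H = 46/50 = 0.9200
FA = 18/50 = 0.3600
z(H) = z(0.9200) = 1.4051
z(FA) = z(0.3600) = -0.3585
c = −½·[z(H) + z(FA)] = −0.5 × (1.4051 + (-0.3585)) = -0.5233
c < 0: the taster has a liberal response bias.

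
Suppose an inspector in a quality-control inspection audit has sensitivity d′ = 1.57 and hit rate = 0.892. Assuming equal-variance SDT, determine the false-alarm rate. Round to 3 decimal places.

z(hit rate) = z(0.892) = 1.2372
z(FA) = z(H) − d' = 1.2372 − 1.57 = -0.3328
false-alarm rate = Φ(-0.3328) = 0.3696

false-alarm rate = 0.370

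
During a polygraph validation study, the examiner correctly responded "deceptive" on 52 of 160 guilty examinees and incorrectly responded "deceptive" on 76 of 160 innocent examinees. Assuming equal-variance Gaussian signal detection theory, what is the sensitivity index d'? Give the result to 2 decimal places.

d' = -0.39

H = 52/160 = 0.3250
FA = 76/160 = 0.4750
Φ⁻¹(H) = Φ⁻¹(0.3250) = -0.454
Φ⁻¹(FA) = Φ⁻¹(0.4750) = -0.063
d' = z(H) − z(FA) = -0.454 − (-0.063) = -0.391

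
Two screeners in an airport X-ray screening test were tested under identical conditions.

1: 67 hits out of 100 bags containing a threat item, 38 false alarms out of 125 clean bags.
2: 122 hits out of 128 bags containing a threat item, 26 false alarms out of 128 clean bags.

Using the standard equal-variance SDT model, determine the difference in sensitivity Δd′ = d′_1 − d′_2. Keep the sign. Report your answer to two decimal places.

Δd′ = -1.55

1: z(0.6700) = 0.440, z(0.3040) = -0.513, d' = 0.953
2: z(0.9531) = 1.676, z(0.2031) = -0.831, d' = 2.507
Δd' = d'_1 − d'_2 = 0.953 − 2.507 = -1.554
2 has the higher sensitivity.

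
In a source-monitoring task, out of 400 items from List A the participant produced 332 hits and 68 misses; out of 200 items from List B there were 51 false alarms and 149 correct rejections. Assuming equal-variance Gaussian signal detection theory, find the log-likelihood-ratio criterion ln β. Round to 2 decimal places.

ln β = -0.24

H = 332/400 = 0.8300
FA = 51/200 = 0.2550
z(0.8300) = 0.954, z(0.2550) = -0.659
ln β = −½·[z(H)² − z(FA)²] = −0.5 × (0.910 − 0.434) = -0.238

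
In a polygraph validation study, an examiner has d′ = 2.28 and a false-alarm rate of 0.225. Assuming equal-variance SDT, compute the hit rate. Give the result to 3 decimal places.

hit rate = 0.936

z(false-alarm rate) = z(0.225) = -0.7554
z(H) = z(FA) + d' = -0.7554 + 2.28 = 1.5246
hit rate = Φ(1.5246) = 0.9363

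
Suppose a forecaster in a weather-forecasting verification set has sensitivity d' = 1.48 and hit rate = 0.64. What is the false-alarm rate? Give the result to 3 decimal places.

false-alarm rate = 0.131

z(hit rate) = z(0.64) = 0.3585
z(FA) = z(H) − d' = 0.3585 − 1.48 = -1.1215
false-alarm rate = Φ(-1.1215) = 0.1310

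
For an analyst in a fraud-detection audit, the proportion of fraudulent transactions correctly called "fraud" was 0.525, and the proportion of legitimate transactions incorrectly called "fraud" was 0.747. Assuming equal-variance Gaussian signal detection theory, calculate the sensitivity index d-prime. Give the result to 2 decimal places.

z(0.525) = 0.063, z(0.747) = 0.665
d' = z(H) − z(FA) = 0.063 − 0.665 = -0.602

d-prime = -0.60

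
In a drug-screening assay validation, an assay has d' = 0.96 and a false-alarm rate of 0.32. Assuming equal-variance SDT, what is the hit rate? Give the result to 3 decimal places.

z(false-alarm rate) = z(0.32) = -0.4677
z(H) = z(FA) + d' = -0.4677 + 0.96 = 0.4923
hit rate = Φ(0.4923) = 0.6887

hit rate = 0.689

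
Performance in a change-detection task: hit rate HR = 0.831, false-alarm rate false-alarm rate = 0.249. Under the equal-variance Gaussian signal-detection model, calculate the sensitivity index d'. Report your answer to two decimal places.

d' = 1.64

z(H) = z(0.831) = 0.9581
z(FA) = z(0.249) = -0.6776
d' = z(H) − z(FA) = 0.9581 − (-0.6776) = 1.6357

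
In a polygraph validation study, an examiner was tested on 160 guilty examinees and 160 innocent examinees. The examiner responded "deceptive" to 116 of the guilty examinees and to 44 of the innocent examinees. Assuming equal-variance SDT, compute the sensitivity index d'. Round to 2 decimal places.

H = 116/160 = 0.7250
FA = 44/160 = 0.2750
z(H) = z(0.7250) = 0.5978
z(FA) = z(0.2750) = -0.5978
d' = z(H) − z(FA) = 0.5978 − (-0.5978) = 1.1956

d' = 1.20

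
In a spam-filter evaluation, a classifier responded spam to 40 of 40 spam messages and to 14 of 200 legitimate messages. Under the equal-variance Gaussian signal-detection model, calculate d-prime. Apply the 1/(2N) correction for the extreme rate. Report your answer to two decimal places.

d-prime = 3.72

The hit rate is 40/40 = 1, so apply the 1/(2N) correction: H → 1 − 1/(2·40) = 0.98750.
z(H) = z(0.98750) = 2.241
z(FA) = z(0.07000) = -1.476
d' = 2.241 − (-1.476) = 3.717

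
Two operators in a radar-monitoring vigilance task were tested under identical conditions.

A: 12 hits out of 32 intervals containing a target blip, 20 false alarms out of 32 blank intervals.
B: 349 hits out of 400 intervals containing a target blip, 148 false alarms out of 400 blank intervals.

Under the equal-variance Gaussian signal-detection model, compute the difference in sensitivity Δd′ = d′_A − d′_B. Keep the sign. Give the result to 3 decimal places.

A: z(0.3750) = -0.3186, z(0.6250) = 0.3186, d' = -0.6372
B: z(0.8725) = 1.1383, z(0.3700) = -0.3319, d' = 1.4702
Δd' = d'_A − d'_B = -0.6372 − 1.4702 = -2.1074
B has the higher sensitivity.

Δd′ = -2.107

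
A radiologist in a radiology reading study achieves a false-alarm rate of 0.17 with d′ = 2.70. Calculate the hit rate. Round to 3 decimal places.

hit rate = 0.960

z(false-alarm rate) = z(0.17) = -0.9542
z(H) = z(FA) + d' = -0.9542 + 2.70 = 1.7458
hit rate = Φ(1.7458) = 0.9596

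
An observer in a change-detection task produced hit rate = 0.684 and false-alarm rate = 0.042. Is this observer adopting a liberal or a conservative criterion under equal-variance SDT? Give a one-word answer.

z(H) = 0.479, z(FA) = -1.728
c = −½·(z(H) + z(FA)) = 0.6245
c > 0 → conservative criterion (biased toward responding “no”).

conservative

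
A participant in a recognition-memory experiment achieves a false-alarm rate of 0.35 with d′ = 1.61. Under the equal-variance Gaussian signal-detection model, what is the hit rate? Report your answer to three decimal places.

z(false-alarm rate) = z(0.35) = -0.3853
z(H) = z(FA) + d' = -0.3853 + 1.61 = 1.2247
hit rate = Φ(1.2247) = 0.8897

hit rate = 0.890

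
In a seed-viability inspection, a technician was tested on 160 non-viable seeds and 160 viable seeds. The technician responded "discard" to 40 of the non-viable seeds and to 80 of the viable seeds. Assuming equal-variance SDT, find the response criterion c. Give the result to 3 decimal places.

H = 40/160 = 0.2500
FA = 80/160 = 0.5000
z(H) = -0.6745
z(FA) = 0.0000
c = −½·[z(H) + z(FA)] = −0.5 × (-0.6745 + 0.0000) = 0.33725

c = 0.337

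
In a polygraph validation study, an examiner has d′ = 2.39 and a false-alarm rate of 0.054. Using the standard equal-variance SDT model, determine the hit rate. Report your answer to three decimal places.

z(false-alarm rate) = z(0.054) = -1.6072
z(H) = z(FA) + d' = -1.6072 + 2.39 = 0.7828
hit rate = Φ(0.7828) = 0.7831

hit rate = 0.783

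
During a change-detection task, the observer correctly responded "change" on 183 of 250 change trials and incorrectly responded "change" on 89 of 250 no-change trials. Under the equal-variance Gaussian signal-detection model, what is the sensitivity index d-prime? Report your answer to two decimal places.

d-prime = 0.99

H = 183/250 = 0.7320
FA = 89/250 = 0.3560
z(0.7320) = 0.6189, z(0.3560) = -0.3692
d' = z(H) − z(FA) = 0.6189 − (-0.3692) = 0.9881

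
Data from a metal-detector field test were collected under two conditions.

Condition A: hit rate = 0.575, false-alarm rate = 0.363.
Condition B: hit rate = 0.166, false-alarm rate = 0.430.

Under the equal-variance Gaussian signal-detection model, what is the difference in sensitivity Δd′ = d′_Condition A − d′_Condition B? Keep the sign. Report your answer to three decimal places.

Condition A: z(0.575) = 0.1891, z(0.363) = -0.3505, d' = 0.5396
Condition B: z(0.166) = -0.9701, z(0.430) = -0.1764, d' = -0.7937
Δd' = d'_Condition A − d'_Condition B = 0.5396 − (-0.7937) = 1.3333
Condition A has the higher sensitivity.

Δd′ = 1.333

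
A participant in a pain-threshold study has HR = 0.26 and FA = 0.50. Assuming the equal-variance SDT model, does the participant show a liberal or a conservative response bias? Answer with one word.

conservative

z(H) = -0.643, z(FA) = 0.000
c = −½·(z(H) + z(FA)) = 0.3215
c > 0 → conservative criterion (biased toward responding “no”).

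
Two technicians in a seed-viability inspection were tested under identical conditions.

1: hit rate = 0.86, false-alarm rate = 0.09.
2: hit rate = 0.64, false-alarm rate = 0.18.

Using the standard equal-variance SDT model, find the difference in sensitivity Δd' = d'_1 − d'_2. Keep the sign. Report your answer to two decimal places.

Δd' = 1.15

1: z(0.86) = 1.080, z(0.09) = -1.341, d' = 2.421
2: z(0.64) = 0.358, z(0.18) = -0.915, d' = 1.273
Δd' = d'_1 − d'_2 = 2.421 − 1.273 = 1.148
1 has the higher sensitivity.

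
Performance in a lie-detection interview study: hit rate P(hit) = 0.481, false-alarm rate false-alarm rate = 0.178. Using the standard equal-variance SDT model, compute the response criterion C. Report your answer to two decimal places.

C = 0.49

z(H) = z(0.481) = -0.0476
z(FA) = z(0.178) = -0.9230
c = −½·[z(H) + z(FA)] = −0.5 × (-0.0476 + (-0.9230)) = 0.4853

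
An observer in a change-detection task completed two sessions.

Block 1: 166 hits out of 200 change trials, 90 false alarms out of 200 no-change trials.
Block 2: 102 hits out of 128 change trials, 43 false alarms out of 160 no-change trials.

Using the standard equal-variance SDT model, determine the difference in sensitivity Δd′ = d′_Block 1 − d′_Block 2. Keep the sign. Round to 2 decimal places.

Block 1: z(0.8300) = 0.954, z(0.4500) = -0.126, d' = 1.080
Block 2: z(0.7969) = 0.831, z(0.2687) = -0.617, d' = 1.448
Δd' = d'_Block 1 − d'_Block 2 = 1.080 − 1.448 = -0.368
Block 2 has the higher sensitivity.

Δd′ = -0.37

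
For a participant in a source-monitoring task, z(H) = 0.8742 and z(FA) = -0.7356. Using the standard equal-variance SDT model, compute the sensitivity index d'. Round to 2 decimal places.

d' = z(H) − z(FA) = 0.8742 − (-0.7356) = 1.6098

d' = 1.61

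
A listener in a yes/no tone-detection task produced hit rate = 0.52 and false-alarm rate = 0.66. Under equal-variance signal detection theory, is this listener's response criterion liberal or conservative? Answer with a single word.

liberal

z(H) = 0.050, z(FA) = 0.412
c = −½·(z(H) + z(FA)) = -0.231
c < 0 → liberal criterion (biased toward responding “yes”).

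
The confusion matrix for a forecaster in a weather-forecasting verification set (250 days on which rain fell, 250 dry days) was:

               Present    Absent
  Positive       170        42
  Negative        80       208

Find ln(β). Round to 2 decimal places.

ln β = 0.35

H = 170/250 = 0.6800
FA = 42/250 = 0.1680
Φ⁻¹(H) = Φ⁻¹(0.6800) = 0.468
Φ⁻¹(FA) = Φ⁻¹(0.1680) = -0.962
ln β = −½·[z(H)² − z(FA)²] = −0.5 × (0.219 − 0.925) = 0.353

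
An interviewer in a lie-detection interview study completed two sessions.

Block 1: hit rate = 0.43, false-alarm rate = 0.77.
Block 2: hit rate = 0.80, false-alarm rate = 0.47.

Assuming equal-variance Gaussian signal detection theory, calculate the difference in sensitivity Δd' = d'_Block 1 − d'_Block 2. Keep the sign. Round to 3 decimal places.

Δd' = -1.832

Block 1: z(0.43) = -0.1764, z(0.77) = 0.7388, d' = -0.9152
Block 2: z(0.80) = 0.8416, z(0.47) = -0.0753, d' = 0.9169
Δd' = d'_Block 1 − d'_Block 2 = -0.9152 − 0.9169 = -1.8321
Block 2 has the higher sensitivity.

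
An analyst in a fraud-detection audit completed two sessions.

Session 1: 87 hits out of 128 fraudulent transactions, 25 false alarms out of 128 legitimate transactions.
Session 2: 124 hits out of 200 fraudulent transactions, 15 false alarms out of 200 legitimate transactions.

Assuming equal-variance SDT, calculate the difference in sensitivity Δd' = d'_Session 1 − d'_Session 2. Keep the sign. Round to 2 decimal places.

Session 1: z(0.6797) = 0.467, z(0.1953) = -0.859, d' = 1.326
Session 2: z(0.6200) = 0.305, z(0.0750) = -1.440, d' = 1.745
Δd' = d'_Session 1 − d'_Session 2 = 1.326 − 1.745 = -0.419
Session 2 has the higher sensitivity.

Δd' = -0.42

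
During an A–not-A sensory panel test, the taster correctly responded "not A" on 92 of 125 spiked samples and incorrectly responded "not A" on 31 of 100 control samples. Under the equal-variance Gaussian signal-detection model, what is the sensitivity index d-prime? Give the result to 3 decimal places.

H = 92/125 = 0.7360
FA = 31/100 = 0.3100
z(H) = z(0.7360) = 0.6311
z(FA) = z(0.3100) = -0.4959
d' = z(H) − z(FA) = 0.6311 − (-0.4959) = 1.1270

d-prime = 1.127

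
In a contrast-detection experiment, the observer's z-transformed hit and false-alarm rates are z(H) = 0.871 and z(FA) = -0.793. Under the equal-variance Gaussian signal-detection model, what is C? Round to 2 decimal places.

c = −½·[z(H) + z(FA)] = −½·(0.871 + (-0.793)) = -0.039
c < 0: the observer has a liberal response bias.

C = -0.04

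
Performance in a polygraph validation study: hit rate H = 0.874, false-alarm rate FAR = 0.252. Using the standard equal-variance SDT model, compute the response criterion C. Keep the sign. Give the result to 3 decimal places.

C = -0.239

z(0.874) = 1.1455, z(0.252) = -0.6682
c = −½·[z(H) + z(FA)] = −0.5 × (1.1455 + (-0.6682)) = -0.23865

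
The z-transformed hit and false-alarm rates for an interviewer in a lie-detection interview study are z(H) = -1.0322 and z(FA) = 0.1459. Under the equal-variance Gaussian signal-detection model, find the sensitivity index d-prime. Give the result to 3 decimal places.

d-prime = -1.178

d' = z(H) − z(FA) = -1.0322 − 0.1459 = -1.1781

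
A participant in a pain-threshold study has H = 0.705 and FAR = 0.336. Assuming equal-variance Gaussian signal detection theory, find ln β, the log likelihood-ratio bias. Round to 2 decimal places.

ln β = -0.06

z(H) = 0.539
z(FA) = -0.423
ln β = −½·[z(H)² − z(FA)²] = −0.5 × (0.291 − 0.179) = -0.056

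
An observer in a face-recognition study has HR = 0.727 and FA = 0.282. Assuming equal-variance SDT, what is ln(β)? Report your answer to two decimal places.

z(0.727) = 0.604, z(0.282) = -0.577
ln β = −½·[z(H)² − z(FA)²] = −0.5 × (0.365 − 0.333) = -0.016

ln β = -0.02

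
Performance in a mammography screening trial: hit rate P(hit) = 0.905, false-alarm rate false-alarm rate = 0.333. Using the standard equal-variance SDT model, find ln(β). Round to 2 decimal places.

z(H) = 1.311
z(FA) = -0.432
ln β = −½·[z(H)² − z(FA)²] = −0.5 × (1.719 − 0.187) = -0.766

ln β = -0.77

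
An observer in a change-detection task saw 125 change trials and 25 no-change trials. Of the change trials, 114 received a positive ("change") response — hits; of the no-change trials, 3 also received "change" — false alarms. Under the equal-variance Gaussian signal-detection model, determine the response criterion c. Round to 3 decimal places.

c = -0.089

H = 114/125 = 0.9120
FA = 3/25 = 0.1200
z(H) = 1.3532
z(FA) = -1.1750
c = −½·[z(H) + z(FA)] = −0.5 × (1.3532 + (-1.1750)) = -0.0891
c < 0: the observer has a liberal response bias.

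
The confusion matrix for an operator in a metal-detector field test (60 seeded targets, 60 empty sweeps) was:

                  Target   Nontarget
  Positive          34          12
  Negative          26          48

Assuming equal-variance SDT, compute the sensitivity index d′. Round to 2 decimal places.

d′ = 1.01

H = 34/60 = 0.5667
FA = 12/60 = 0.2000
z(H) = 0.168
z(FA) = -0.842
d' = z(H) − z(FA) = 0.168 − (-0.842) = 1.010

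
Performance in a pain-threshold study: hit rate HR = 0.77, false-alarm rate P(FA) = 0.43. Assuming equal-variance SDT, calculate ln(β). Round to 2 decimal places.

z(0.77) = 0.739, z(0.43) = -0.176
ln β = −½·[z(H)² − z(FA)²] = −0.5 × (0.546 − 0.031) = -0.2575

ln β = -0.26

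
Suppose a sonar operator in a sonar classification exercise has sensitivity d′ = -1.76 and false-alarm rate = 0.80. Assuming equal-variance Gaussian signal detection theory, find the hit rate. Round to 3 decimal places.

hit rate = 0.179

z(false-alarm rate) = z(0.80) = 0.8416
z(H) = z(FA) + d' = 0.8416 + (-1.76) = -0.9184
hit rate = Φ(-0.9184) = 0.1792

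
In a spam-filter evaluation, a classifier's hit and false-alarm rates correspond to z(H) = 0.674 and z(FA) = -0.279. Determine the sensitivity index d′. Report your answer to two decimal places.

d' = z(H) − z(FA) = 0.674 − (-0.279) = 0.953

d′ = 0.95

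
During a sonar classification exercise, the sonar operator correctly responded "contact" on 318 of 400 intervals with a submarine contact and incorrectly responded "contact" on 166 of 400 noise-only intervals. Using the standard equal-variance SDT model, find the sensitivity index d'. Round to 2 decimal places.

d' = 1.04

H = 318/400 = 0.7950
FA = 166/400 = 0.4150
z(H) = 0.824
z(FA) = -0.215
d' = z(H) − z(FA) = 0.824 − (-0.215) = 1.039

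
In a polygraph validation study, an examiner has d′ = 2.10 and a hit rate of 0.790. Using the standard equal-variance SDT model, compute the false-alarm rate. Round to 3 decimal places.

false-alarm rate = 0.098

z(hit rate) = z(0.790) = 0.8064
z(FA) = z(H) − d' = 0.8064 − 2.10 = -1.2936
false-alarm rate = Φ(-1.2936) = 0.0979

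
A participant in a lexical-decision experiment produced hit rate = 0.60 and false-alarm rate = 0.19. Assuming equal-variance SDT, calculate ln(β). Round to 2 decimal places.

z(0.60) = 0.253, z(0.19) = -0.878
ln β = −½·[z(H)² − z(FA)²] = −0.5 × (0.064 − 0.771) = 0.3535

ln β = 0.35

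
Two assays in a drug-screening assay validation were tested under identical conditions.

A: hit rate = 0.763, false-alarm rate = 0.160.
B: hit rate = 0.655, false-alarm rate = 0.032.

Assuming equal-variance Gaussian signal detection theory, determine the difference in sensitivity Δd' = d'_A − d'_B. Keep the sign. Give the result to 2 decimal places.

A: z(0.763) = 0.716, z(0.160) = -0.994, d' = 1.710
B: z(0.655) = 0.399, z(0.032) = -1.852, d' = 2.251
Δd' = d'_A − d'_B = 1.710 − 2.251 = -0.541
B has the higher sensitivity.

Δd' = -0.54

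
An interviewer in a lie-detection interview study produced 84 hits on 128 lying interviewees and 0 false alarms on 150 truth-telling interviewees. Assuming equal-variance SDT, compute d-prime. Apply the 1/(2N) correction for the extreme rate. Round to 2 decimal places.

The false-alarm rate is 0/150 = 0, so apply the 1/(2N) correction: FA → 1/(2·150) = 0.00333.
z(H) = z(0.65625) = 0.402
z(FA) = z(0.00333) = -2.713
d' = 0.402 − (-2.713) = 3.115

d-prime = 3.12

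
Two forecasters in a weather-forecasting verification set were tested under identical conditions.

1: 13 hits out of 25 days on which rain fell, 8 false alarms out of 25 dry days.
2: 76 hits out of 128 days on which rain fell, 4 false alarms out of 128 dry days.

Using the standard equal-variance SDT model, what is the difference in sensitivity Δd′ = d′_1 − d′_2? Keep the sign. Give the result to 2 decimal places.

Δd′ = -1.58

1: z(0.5200) = 0.050, z(0.3200) = -0.468, d' = 0.518
2: z(0.5938) = 0.237, z(0.0312) = -1.863, d' = 2.100
Δd' = d'_1 − d'_2 = 0.518 − 2.100 = -1.582
2 has the higher sensitivity.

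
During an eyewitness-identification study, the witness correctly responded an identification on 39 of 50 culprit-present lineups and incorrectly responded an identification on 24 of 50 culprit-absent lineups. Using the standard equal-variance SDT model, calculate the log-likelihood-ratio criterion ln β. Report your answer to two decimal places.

H = 39/50 = 0.7800
FA = 24/50 = 0.4800
Φ⁻¹(0.7800) = 0.772, Φ⁻¹(0.4800) = -0.050
ln β = −½·[z(H)² − z(FA)²] = −0.5 × (0.596 − 0.003) = -0.2965

ln β = -0.30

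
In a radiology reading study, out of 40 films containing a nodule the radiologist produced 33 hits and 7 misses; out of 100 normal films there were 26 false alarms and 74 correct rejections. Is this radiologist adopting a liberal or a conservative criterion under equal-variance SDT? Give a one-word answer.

liberal

z(H) = 0.935, z(FA) = -0.643
c = −½·(z(H) + z(FA)) = -0.146
c < 0 → liberal criterion (biased toward responding “yes”).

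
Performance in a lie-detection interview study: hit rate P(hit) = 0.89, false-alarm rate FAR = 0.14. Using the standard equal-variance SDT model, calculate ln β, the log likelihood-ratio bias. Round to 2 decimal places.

z(H) = z(0.89) = 1.227
z(FA) = z(0.14) = -1.080
ln β = −½·[z(H)² − z(FA)²] = −0.5 × (1.506 − 1.166) = -0.170

ln β = -0.17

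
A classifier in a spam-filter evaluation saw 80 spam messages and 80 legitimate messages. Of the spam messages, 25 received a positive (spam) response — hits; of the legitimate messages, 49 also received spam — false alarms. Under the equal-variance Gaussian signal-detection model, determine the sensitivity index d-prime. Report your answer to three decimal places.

d-prime = -0.775

H = 25/80 = 0.3125
FA = 49/80 = 0.6125
z(0.3125) = -0.4888, z(0.6125) = 0.2858
d' = z(H) − z(FA) = -0.4888 − 0.2858 = -0.7746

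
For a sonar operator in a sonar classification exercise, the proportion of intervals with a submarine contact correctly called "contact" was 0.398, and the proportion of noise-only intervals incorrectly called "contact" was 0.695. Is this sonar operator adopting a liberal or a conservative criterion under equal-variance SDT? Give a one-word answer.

z(H) = -0.259, z(FA) = 0.510
c = −½·(z(H) + z(FA)) = -0.1255
c < 0 → liberal criterion (biased toward responding “yes”).

liberal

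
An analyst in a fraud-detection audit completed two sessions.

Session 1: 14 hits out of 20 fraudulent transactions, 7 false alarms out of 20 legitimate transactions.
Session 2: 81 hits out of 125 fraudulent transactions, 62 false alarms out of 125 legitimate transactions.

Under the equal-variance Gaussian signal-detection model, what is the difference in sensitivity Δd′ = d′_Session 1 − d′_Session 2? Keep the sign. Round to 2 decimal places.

Δd′ = 0.52

Session 1: z(0.7000) = 0.524, z(0.3500) = -0.385, d' = 0.909
Session 2: z(0.6480) = 0.380, z(0.4960) = -0.010, d' = 0.390
Δd' = d'_Session 1 − d'_Session 2 = 0.909 − 0.390 = 0.519
Session 1 has the higher sensitivity.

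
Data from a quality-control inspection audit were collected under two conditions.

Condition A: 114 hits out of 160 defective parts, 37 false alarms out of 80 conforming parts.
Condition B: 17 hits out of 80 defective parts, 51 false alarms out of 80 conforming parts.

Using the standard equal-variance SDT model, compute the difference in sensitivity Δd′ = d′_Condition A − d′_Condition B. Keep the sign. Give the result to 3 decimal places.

Condition A: z(0.7125) = 0.5607, z(0.4625) = -0.0941, d' = 0.6548
Condition B: z(0.2125) = -0.7978, z(0.6375) = 0.3518, d' = -1.1496
Δd' = d'_Condition A − d'_Condition B = 0.6548 − (-1.1496) = 1.8044
Condition A has the higher sensitivity.

Δd′ = 1.804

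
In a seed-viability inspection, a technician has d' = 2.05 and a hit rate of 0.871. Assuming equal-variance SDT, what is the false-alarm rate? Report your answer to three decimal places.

false-alarm rate = 0.179

z(hit rate) = z(0.871) = 1.1311
z(FA) = z(H) − d' = 1.1311 − 2.05 = -0.9189
false-alarm rate = Φ(-0.9189) = 0.1791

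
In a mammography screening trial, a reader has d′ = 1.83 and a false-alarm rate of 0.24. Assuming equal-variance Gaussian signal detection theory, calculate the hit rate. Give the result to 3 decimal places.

z(false-alarm rate) = z(0.24) = -0.7063
z(H) = z(FA) + d' = -0.7063 + 1.83 = 1.1237
hit rate = Φ(1.1237) = 0.8694

hit rate = 0.869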